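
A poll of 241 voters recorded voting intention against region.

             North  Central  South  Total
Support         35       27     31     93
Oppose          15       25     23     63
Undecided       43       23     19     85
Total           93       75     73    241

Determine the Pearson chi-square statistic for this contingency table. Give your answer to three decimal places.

11.681

Grand total N = 241.
Expected counts (row total × column total / N):
  Support, North: 93×93/241 = 35.8880
  Support, Central: 93×75/241 = 28.9419
  Support, South: 93×73/241 = 28.1701
  Oppose, North: 63×93/241 = 24.3112
  Oppose, Central: 63×75/241 = 19.6058
  Oppose, South: 63×73/241 = 19.0830
  Undecided, North: 85×93/241 = 32.8008
  Undecided, Central: 85×75/241 = 26.4523
  Undecided, South: 85×73/241 = 25.7469
Contributions (O − E)²/E:
  (35 − 35.8880)²/35.8880 = 0.0220
  (27 − 28.9419)²/28.9419 = 0.1303
  (31 − 28.1701)²/28.1701 = 0.2843
  (15 − 24.3112)²/24.3112 = 3.5662
  (25 − 19.6058)²/19.6058 = 1.4841
  (23 − 19.0830)²/19.0830 = 0.8040
  (43 − 32.8008)²/32.8008 = 3.1714
  (23 − 26.4523)²/26.4523 = 0.4506
  (19 − 25.7469)²/25.7469 = 1.7680
χ² = 0.0220 + 0.1303 + 0.2843 + 3.5662 + 1.4841 + 0.8040 + 3.1714 + 0.4506 + 1.7680 = 11.681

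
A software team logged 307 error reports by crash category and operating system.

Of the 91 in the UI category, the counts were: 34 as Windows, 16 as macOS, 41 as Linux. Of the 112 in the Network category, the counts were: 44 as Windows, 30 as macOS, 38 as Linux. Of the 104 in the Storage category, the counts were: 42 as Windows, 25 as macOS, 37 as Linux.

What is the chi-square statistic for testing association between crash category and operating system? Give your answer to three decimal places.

3.858

Row totals: 91, 112, 104. Column totals: 120, 71, 116. Grand total N = 307.
Expected counts (row total × column total / N):
  UI, Windows: 91×120/307 = 35.5700
  UI, macOS: 91×71/307 = 21.0456
  UI, Linux: 91×116/307 = 34.3844
  Network, Windows: 112×120/307 = 43.7785
  Network, macOS: 112×71/307 = 25.9023
  Network, Linux: 112×116/307 = 42.3192
  Storage, Windows: 104×120/307 = 40.6515
  Storage, macOS: 104×71/307 = 24.0521
  Storage, Linux: 104×116/307 = 39.2964
Contributions (O − E)²/E:
  (34 − 35.5700)²/35.5700 = 0.0693
  (16 − 21.0456)²/21.0456 = 1.2097
  (41 − 34.3844)²/34.3844 = 1.2728
  (44 − 43.7785)²/43.7785 = 0.0011
  (30 − 25.9023)²/25.9023 = 0.6482
  (38 − 42.3192)²/42.3192 = 0.4408
  (42 − 40.6515)²/40.6515 = 0.0447
  (25 − 24.0521)²/24.0521 = 0.0374
  (37 − 39.2964)²/39.2964 = 0.1342
χ² = 0.0693 + 1.2097 + 1.2728 + 0.0011 + 0.6482 + 0.4408 + 0.0447 + 0.0374 + 0.1342 = 3.858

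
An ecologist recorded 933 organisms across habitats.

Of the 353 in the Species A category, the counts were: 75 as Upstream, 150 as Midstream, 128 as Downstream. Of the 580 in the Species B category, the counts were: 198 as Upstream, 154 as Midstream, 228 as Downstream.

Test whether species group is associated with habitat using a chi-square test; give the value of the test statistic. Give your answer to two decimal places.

30.11

Row totals: 353, 580. Column totals: 273, 304, 356. Grand total N = 933.
Expected counts (row total × column total / N):
  Species A, Upstream: 353×273/933 = 103.289
  Species A, Midstream: 353×304/933 = 115.018
  Species A, Downstream: 353×356/933 = 134.692
  Species B, Upstream: 580×273/933 = 169.711
  Species B, Midstream: 580×304/933 = 188.982
  Species B, Downstream: 580×356/933 = 221.308
Contributions (O − E)²/E:
  (75 − 103.289)²/103.289 = 7.7478
  (150 − 115.018)²/115.018 = 10.6396
  (128 − 134.692)²/134.692 = 0.3325
  (198 − 169.711)²/169.711 = 4.7155
  (154 − 188.982)²/188.982 = 6.4754
  (228 − 221.308)²/221.308 = 0.2024
χ² = 7.7478 + 10.6396 + 0.3325 + 4.7155 + 6.4754 + 0.2024 = 30.11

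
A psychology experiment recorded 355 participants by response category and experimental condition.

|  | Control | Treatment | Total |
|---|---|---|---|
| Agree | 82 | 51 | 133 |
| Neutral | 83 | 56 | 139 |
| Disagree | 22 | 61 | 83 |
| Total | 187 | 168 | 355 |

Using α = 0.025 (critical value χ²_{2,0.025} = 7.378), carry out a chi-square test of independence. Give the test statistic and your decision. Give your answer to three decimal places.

Grand total N = 355.
Expected counts (row total × column total / N):
  Agree, Control: 133×187/355 = 70.0592
  Agree, Treatment: 133×168/355 = 62.9408
  Neutral, Control: 139×187/355 = 73.2197
  Neutral, Treatment: 139×168/355 = 65.7803
  Disagree, Control: 83×187/355 = 43.7211
  Disagree, Treatment: 83×168/355 = 39.2789
Contributions (O − E)²/E:
  (82 − 70.0592)²/70.0592 = 2.0352
  (51 − 62.9408)²/62.9408 = 2.2653
  (83 − 73.2197)²/73.2197 = 1.3064
  (56 − 65.7803)²/65.7803 = 1.4541
  (22 − 43.7211)²/43.7211 = 10.7913
  (61 − 39.2789)²/39.2789 = 12.0117
χ² = 2.0352 + 2.2653 + 1.3064 + 1.4541 + 10.7913 + 12.0117 = 29.864
df = (3−1)(2−1) = 2. Since 29.864 > 7.378, reject the null hypothesis of independence at α = 0.025.

29.864; reject H₀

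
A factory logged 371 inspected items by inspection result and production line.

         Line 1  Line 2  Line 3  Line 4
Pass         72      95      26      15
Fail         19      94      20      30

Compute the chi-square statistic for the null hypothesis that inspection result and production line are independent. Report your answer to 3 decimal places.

Row totals: 208, 163. Column totals: 91, 189, 46, 45. Grand total N = 371.
Expected counts (row total × column total / N):
  Pass, Line 1: 208×91/371 = 51.0189
  Pass, Line 2: 208×189/371 = 105.9623
  Pass, Line 3: 208×46/371 = 25.7898
  Pass, Line 4: 208×45/371 = 25.2291
  Fail, Line 1: 163×91/371 = 39.9811
  Fail, Line 2: 163×189/371 = 83.0377
  Fail, Line 3: 163×46/371 = 20.2102
  Fail, Line 4: 163×45/371 = 19.7709
Contributions (O − E)²/E:
  (72 − 51.0189)²/51.0189 = 8.6283
  (95 − 105.9623)²/105.9623 = 1.1341
  (26 − 25.7898)²/25.7898 = 0.0017
  (15 − 25.2291)²/25.2291 = 4.1474
  (19 − 39.9811)²/39.9811 = 11.0104
  (94 − 83.0377)²/83.0377 = 1.4472
  (20 − 20.2102)²/20.2102 = 0.0022
  (30 − 19.7709)²/19.7709 = 5.2923
χ² = 8.6283 + 1.1341 + 0.0017 + 4.1474 + 11.0104 + 1.4472 + 0.0022 + 5.2923 = 31.664

31.664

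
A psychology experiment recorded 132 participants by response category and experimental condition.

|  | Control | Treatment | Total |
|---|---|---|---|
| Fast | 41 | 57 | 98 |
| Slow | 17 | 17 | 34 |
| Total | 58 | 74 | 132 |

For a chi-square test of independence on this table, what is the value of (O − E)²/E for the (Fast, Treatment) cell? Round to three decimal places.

Row total (Fast) = 98; column total (Treatment) = 74; N = 132.
Expected count E = 98 × 74 / 132 = 54.9394.
Contribution = (O − E)²/E = (57 − 54.9394)² / 54.9394 = 0.077.

0.077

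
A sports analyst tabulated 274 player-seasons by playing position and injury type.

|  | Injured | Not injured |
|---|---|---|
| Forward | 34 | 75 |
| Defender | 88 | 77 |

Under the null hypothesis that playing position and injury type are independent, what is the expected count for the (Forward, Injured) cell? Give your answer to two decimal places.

48.53

Row total (Forward) = 109; column total (Injured) = 122; grand total N = 274.
Expected count = (row total × column total) / N = 109 × 122 / 274 = 48.53.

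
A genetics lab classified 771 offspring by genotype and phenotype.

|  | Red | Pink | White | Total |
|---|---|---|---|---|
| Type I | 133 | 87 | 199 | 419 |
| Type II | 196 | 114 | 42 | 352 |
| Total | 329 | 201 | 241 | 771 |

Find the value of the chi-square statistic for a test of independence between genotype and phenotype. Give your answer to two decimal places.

113.00

Grand total N = 771.
Expected counts (row total × column total / N):
  Type I, Red: 419×329/771 = 178.795
  Type I, Pink: 419×201/771 = 109.233
  Type I, White: 419×241/771 = 130.971
  Type II, Red: 352×329/771 = 150.205
  Type II, Pink: 352×201/771 = 91.767
  Type II, White: 352×241/771 = 110.029
Contributions (O − E)²/E:
  (133 − 178.795)²/178.795 = 11.7295
  (87 − 109.233)²/109.233 = 4.5252
  (199 − 130.971)²/130.971 = 35.3356
  (196 − 150.205)²/150.205 = 13.9621
  (114 − 91.767)²/91.767 = 5.3865
  (42 − 110.029)²/110.029 = 42.0611
χ² = 11.7295 + 4.5252 + 35.3356 + 13.9621 + 5.3865 + 42.0611 = 113.00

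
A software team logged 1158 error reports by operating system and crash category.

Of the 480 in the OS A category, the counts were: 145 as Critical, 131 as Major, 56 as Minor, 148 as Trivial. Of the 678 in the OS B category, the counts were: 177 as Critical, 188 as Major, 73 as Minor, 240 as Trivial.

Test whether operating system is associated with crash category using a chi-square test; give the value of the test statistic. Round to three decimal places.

3.672

Row totals: 480, 678. Column totals: 322, 319, 129, 388. Grand total N = 1158.
Expected counts (row total × column total / N):
  OS A, Critical: 480×322/1158 = 133.4715
  OS A, Major: 480×319/1158 = 132.2280
  OS A, Minor: 480×129/1158 = 53.4715
  OS A, Trivial: 480×388/1158 = 160.8290
  OS B, Critical: 678×322/1158 = 188.5285
  OS B, Major: 678×319/1158 = 186.7720
  OS B, Minor: 678×129/1158 = 75.5285
  OS B, Trivial: 678×388/1158 = 227.1710
Contributions (O − E)²/E:
  (145 − 133.4715)²/133.4715 = 0.9958
  (131 − 132.2280)²/132.2280 = 0.0114
  (56 − 53.4715)²/53.4715 = 0.1196
  (148 − 160.8290)²/160.8290 = 1.0233
  (177 − 188.5285)²/188.5285 = 0.7050
  (188 − 186.7720)²/186.7720 = 0.0081
  (73 − 75.5285)²/75.5285 = 0.0846
  (240 − 227.1710)²/227.1710 = 0.7245
χ² = 0.9958 + 0.0114 + 0.1196 + 1.0233 + 0.7050 + 0.0081 + 0.0846 + 0.7245 = 3.672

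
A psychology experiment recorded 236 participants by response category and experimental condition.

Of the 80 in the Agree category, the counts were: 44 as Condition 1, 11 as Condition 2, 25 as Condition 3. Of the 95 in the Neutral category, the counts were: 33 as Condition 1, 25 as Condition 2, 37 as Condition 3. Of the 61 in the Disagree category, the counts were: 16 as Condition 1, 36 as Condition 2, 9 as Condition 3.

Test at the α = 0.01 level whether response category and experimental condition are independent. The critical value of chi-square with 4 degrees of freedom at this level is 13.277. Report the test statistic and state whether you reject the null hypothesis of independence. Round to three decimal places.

Row totals: 80, 95, 61. Column totals: 93, 72, 71. Grand total N = 236.
Expected counts (row total × column total / N):
  Agree, Condition 1: 80×93/236 = 31.52542
  Agree, Condition 2: 80×72/236 = 24.40678
  Agree, Condition 3: 80×71/236 = 24.06780
  Neutral, Condition 1: 95×93/236 = 37.43644
  Neutral, Condition 2: 95×72/236 = 28.98305
  Neutral, Condition 3: 95×71/236 = 28.58051
  Disagree, Condition 1: 61×93/236 = 24.03814
  Disagree, Condition 2: 61×72/236 = 18.61017
  Disagree, Condition 3: 61×71/236 = 18.35169
Contributions (O − E)²/E:
  (44 − 31.52542)²/31.52542 = 4.9362
  (11 − 24.40678)²/24.40678 = 7.3644
  (25 − 24.06780)²/24.06780 = 0.0361
  (33 − 37.43644)²/37.43644 = 0.5257
  (25 − 28.98305)²/28.98305 = 0.5474
  (37 − 28.58051)²/28.58051 = 2.4803
  (16 − 24.03814)²/24.03814 = 2.6879
  (36 − 18.61017)²/18.61017 = 16.2495
  (9 − 18.35169)²/18.35169 = 4.7655
χ² = 4.9362 + 7.3644 + 0.0361 + 0.5257 + 0.5474 + 2.4803 + 2.6879 + 16.2495 + 4.7655 = 39.593
df = (3−1)(3−1) = 4. Since 39.593 > 13.277, reject the null hypothesis of independence at α = 0.01.

39.593; reject H₀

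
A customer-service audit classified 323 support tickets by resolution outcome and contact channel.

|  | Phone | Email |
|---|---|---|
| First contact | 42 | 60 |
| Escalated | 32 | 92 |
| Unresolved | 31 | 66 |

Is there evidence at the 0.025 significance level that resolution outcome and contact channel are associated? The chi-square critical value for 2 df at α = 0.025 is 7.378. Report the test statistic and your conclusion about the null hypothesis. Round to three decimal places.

6.045; fail to reject H₀

Row totals: 102, 124, 97. Column totals: 105, 218. Grand total N = 323.
Expected counts (row total × column total / N):
  First contact, Phone: 102×105/323 = 33.1579
  First contact, Email: 102×218/323 = 68.8421
  Escalated, Phone: 124×105/323 = 40.3096
  Escalated, Email: 124×218/323 = 83.6904
  Unresolved, Phone: 97×105/323 = 31.5325
  Unresolved, Email: 97×218/323 = 65.4675
Contributions (O − E)²/E:
  (42 − 33.1579)²/33.1579 = 2.3579
  (60 − 68.8421)²/68.8421 = 1.1357
  (32 − 40.3096)²/40.3096 = 1.7130
  (92 − 83.6904)²/83.6904 = 0.8251
  (31 − 31.5325)²/31.5325 = 0.0090
  (66 − 65.4675)²/65.4675 = 0.0043
χ² = 2.3579 + 1.1357 + 1.7130 + 0.8251 + 0.0090 + 0.0043 = 6.045
df = (3−1)(2−1) = 2. Since 6.045 < 7.378, fail to reject the null hypothesis of independence at α = 0.025.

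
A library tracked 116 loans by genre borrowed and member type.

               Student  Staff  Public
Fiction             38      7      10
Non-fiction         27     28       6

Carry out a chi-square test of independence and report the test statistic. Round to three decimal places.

Row totals: 55, 61. Column totals: 65, 35, 16. Grand total N = 116.
Expected counts (row total × column total / N):
  Fiction, Student: 55×65/116 = 30.8190
  Fiction, Staff: 55×35/116 = 16.5948
  Fiction, Public: 55×16/116 = 7.5862
  Non-fiction, Student: 61×65/116 = 34.1810
  Non-fiction, Staff: 61×35/116 = 18.4052
  Non-fiction, Public: 61×16/116 = 8.4138
Contributions (O − E)²/E:
  (38 − 30.8190)²/30.8190 = 1.6732
  (7 − 16.5948)²/16.5948 = 5.5475
  (10 − 7.5862)²/7.5862 = 0.7680
  (27 − 34.1810)²/34.1810 = 1.5086
  (28 − 18.4052)²/18.4052 = 5.0019
  (6 − 8.4138)²/8.4138 = 0.6925
χ² = 1.6732 + 5.5475 + 0.7680 + 1.5086 + 5.0019 + 0.6925 = 15.192

15.192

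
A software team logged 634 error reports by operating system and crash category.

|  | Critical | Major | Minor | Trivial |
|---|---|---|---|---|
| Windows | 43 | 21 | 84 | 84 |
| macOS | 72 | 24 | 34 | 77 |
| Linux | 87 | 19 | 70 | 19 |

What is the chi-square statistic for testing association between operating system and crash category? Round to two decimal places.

Row totals: 232, 207, 195. Column totals: 202, 64, 188, 180. Grand total N = 634.
Expected counts (row total × column total / N):
  Windows, Critical: 232×202/634 = 73.9180
  Windows, Major: 232×64/634 = 23.4196
  Windows, Minor: 232×188/634 = 68.7950
  Windows, Trivial: 232×180/634 = 65.8675
  macOS, Critical: 207×202/634 = 65.9527
  macOS, Major: 207×64/634 = 20.8959
  macOS, Minor: 207×188/634 = 61.3817
  macOS, Trivial: 207×180/634 = 58.7697
  Linux, Critical: 195×202/634 = 62.1293
  Linux, Major: 195×64/634 = 19.6845
  Linux, Minor: 195×188/634 = 57.8233
  Linux, Trivial: 195×180/634 = 55.3628
Contributions (O − E)²/E:
  (43 − 73.9180)²/73.9180 = 12.9322
  (21 − 23.4196)²/23.4196 = 0.2500
  (84 − 68.7950)²/68.7950 = 3.3606
  (84 − 65.8675)²/65.8675 = 4.9917
  (72 − 65.9527)²/65.9527 = 0.5545
  (24 − 20.8959)²/20.8959 = 0.4611
  (34 − 61.3817)²/61.3817 = 12.2147
  (77 − 58.7697)²/58.7697 = 5.6550
  (87 − 62.1293)²/62.1293 = 9.9559
  (19 − 19.6845)²/19.6845 = 0.0238
  (70 − 57.8233)²/57.8233 = 2.5642
  (19 − 55.3628)²/55.3628 = 23.8834
χ² = 12.9322 + 0.2500 + 3.3606 + 4.9917 + 0.5545 + 0.4611 + 12.2147 + 5.6550 + 9.9559 + 0.0238 + 2.5642 + 23.8834 = 76.85

76.85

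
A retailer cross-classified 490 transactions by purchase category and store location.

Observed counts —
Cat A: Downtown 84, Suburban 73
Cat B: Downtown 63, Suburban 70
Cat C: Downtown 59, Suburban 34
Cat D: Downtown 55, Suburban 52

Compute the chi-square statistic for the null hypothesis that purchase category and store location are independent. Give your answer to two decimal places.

Row totals: 157, 133, 93, 107. Column totals: 261, 229. Grand total N = 490.
Expected counts (row total × column total / N):
  Cat A, Downtown: 157×261/490 = 83.627
  Cat A, Suburban: 157×229/490 = 73.373
  Cat B, Downtown: 133×261/490 = 70.843
  Cat B, Suburban: 133×229/490 = 62.157
  Cat C, Downtown: 93×261/490 = 49.537
  Cat C, Suburban: 93×229/490 = 43.463
  Cat D, Downtown: 107×261/490 = 56.994
  Cat D, Suburban: 107×229/490 = 50.006
Contributions (O − E)²/E:
  (84 − 83.627)²/83.627 = 0.0017
  (73 − 73.373)²/73.373 = 0.0019
  (63 − 70.843)²/70.843 = 0.8683
  (70 − 62.157)²/62.157 = 0.9896
  (59 − 49.537)²/49.537 = 1.8077
  (34 − 43.463)²/43.463 = 2.0603
  (55 − 56.994)²/56.994 = 0.0698
  (52 − 50.006)²/50.006 = 0.0795
χ² = 0.0017 + 0.0019 + 0.8683 + 0.9896 + 1.8077 + 2.0603 + 0.0698 + 0.0795 = 5.88

5.88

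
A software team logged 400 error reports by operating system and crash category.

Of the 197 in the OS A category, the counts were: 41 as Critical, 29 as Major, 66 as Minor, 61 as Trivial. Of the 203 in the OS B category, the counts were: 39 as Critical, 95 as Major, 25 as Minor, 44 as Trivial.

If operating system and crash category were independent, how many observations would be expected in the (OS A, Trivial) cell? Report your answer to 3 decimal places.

Row total (OS A) = 197; column total (Trivial) = 105; grand total N = 400.
Expected count = (row total × column total) / N = 197 × 105 / 400 = 51.713.

51.713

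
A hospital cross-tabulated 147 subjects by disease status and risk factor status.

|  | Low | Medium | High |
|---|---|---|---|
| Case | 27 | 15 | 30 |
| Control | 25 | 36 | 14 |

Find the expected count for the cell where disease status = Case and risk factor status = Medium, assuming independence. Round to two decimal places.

24.98

Row total (Case) = 72; column total (Medium) = 51; grand total N = 147.
Expected count = (row total × column total) / N = 72 × 51 / 147 = 24.98.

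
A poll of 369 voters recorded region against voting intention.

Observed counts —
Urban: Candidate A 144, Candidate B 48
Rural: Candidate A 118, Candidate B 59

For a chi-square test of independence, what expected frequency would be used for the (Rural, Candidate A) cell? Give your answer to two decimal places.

125.67

Row total (Rural) = 177; column total (Candidate A) = 262; grand total N = 369.
Expected count = (row total × column total) / N = 177 × 262 / 369 = 125.67.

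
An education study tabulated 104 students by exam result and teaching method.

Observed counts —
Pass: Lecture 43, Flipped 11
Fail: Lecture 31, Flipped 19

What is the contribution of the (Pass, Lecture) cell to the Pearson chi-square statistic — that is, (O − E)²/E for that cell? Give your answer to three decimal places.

Row total (Pass) = 54; column total (Lecture) = 74; N = 104.
Expected count E = 54 × 74 / 104 = 38.4231.
Contribution = (O − E)²/E = (43 − 38.4231)² / 38.4231 = 0.545.

0.545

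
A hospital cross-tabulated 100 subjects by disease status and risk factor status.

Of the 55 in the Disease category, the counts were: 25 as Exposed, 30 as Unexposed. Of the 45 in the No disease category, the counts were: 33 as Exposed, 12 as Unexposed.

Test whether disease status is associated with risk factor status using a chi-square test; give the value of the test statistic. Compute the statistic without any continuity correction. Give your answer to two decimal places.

Row totals: 55, 45. Column totals: 58, 42. Grand total N = 100.
Expected counts (row total × column total / N):
  Disease, Exposed: 55×58/100 = 31.900
  Disease, Unexposed: 55×42/100 = 23.100
  No disease, Exposed: 45×58/100 = 26.100
  No disease, Unexposed: 45×42/100 = 18.900
Contributions (O − E)²/E:
  (25 − 31.900)²/31.900 = 1.4925
  (30 − 23.100)²/23.100 = 2.0610
  (33 − 26.100)²/26.100 = 1.8241
  (12 − 18.900)²/18.900 = 2.5190
χ² = 1.4925 + 2.0610 + 1.8241 + 2.5190 = 7.90

7.90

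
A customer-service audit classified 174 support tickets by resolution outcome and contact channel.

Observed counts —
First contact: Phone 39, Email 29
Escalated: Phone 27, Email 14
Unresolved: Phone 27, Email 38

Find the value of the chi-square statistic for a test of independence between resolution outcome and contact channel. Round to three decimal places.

Row totals: 68, 41, 65. Column totals: 93, 81. Grand total N = 174.
Expected counts (row total × column total / N):
  First contact, Phone: 68×93/174 = 36.3448
  First contact, Email: 68×81/174 = 31.6552
  Escalated, Phone: 41×93/174 = 21.9138
  Escalated, Email: 41×81/174 = 19.0862
  Unresolved, Phone: 65×93/174 = 34.7414
  Unresolved, Email: 65×81/174 = 30.2586
Contributions (O − E)²/E:
  (39 − 36.3448)²/36.3448 = 0.1940
  (29 − 31.6552)²/31.6552 = 0.2227
  (27 − 21.9138)²/21.9138 = 1.1805
  (14 − 19.0862)²/19.0862 = 1.3554
  (27 − 34.7414)²/34.7414 = 1.7250
  (38 − 30.2586)²/30.2586 = 1.9806
χ² = 0.1940 + 0.2227 + 1.1805 + 1.3554 + 1.7250 + 1.9806 = 6.658

6.658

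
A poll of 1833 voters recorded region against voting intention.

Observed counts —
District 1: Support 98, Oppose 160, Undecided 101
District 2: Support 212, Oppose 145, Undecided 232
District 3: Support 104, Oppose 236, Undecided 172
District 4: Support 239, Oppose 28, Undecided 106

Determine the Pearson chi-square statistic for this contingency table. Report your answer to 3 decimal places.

Row totals: 359, 589, 512, 373. Column totals: 653, 569, 611. Grand total N = 1833.
Expected counts (row total × column total / N):
  District 1, Support: 359×653/1833 = 127.8925
  District 1, Oppose: 359×569/1833 = 111.4408
  District 1, Undecided: 359×611/1833 = 119.6667
  District 2, Support: 589×653/1833 = 209.8292
  District 2, Oppose: 589×569/1833 = 182.8374
  District 2, Undecided: 589×611/1833 = 196.3333
  District 3, Support: 512×653/1833 = 182.3983
  District 3, Oppose: 512×569/1833 = 158.9351
  District 3, Undecided: 512×611/1833 = 170.6667
  District 4, Support: 373×653/1833 = 132.8800
  District 4, Oppose: 373×569/1833 = 115.7867
  District 4, Undecided: 373×611/1833 = 124.3333
Contributions (O − E)²/E:
  (98 − 127.8925)²/127.8925 = 6.9868
  (160 − 111.4408)²/111.4408 = 21.1592
  (101 − 119.6667)²/119.6667 = 2.9118
  (212 − 209.8292)²/209.8292 = 0.0225
  (145 − 182.8374)²/182.8374 = 7.8303
  (232 − 196.3333)²/196.3333 = 6.4794
  (104 − 182.3983)²/182.3983 = 33.6971
  (236 − 158.9351)²/158.9351 = 37.3674
  (172 − 170.6667)²/170.6667 = 0.0104
  (239 − 132.8800)²/132.8800 = 84.7491
  (28 − 115.7867)²/115.7867 = 66.5578
  (106 − 124.3333)²/124.3333 = 2.7033
χ² = 6.9868 + 21.1592 + 2.9118 + 0.0225 + 7.8303 + 6.4794 + 33.6971 + 37.3674 + 0.0104 + 84.7491 + 66.5578 + 2.7033 = 270.475

270.475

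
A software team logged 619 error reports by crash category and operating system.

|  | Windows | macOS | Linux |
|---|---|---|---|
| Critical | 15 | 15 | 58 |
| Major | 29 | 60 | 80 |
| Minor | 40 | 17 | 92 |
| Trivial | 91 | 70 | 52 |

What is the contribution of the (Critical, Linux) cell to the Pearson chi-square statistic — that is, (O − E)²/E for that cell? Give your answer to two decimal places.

Row total (Critical) = 88; column total (Linux) = 282; N = 619.
Expected count E = 88 × 282 / 619 = 40.0905.
Contribution = (O − E)²/E = (58 − 40.0905)² / 40.0905 = 8.00.

8.00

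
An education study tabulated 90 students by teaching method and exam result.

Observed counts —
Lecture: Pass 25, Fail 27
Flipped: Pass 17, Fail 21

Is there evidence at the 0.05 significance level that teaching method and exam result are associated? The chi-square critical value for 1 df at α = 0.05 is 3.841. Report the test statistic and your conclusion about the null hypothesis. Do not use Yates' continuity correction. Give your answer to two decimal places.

0.10; fail to reject H₀

Row totals: 52, 38. Column totals: 42, 48. Grand total N = 90.
Expected counts (row total × column total / N):
  Lecture, Pass: 52×42/90 = 24.267
  Lecture, Fail: 52×48/90 = 27.733
  Flipped, Pass: 38×42/90 = 17.733
  Flipped, Fail: 38×48/90 = 20.267
Contributions (O − E)²/E:
  (25 − 24.267)²/24.267 = 0.0221
  (27 − 27.733)²/27.733 = 0.0194
  (17 − 17.733)²/17.733 = 0.0303
  (21 − 20.267)²/20.267 = 0.0265
χ² = 0.0221 + 0.0194 + 0.0303 + 0.0265 = 0.10
df = (2−1)(2−1) = 1. Since 0.10 < 3.841, fail to reject the null hypothesis of independence at α = 0.05.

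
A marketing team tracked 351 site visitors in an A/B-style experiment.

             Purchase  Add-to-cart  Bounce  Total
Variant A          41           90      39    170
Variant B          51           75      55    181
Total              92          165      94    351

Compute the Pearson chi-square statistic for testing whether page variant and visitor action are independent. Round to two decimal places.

Grand total N = 351.
Expected counts (row total × column total / N):
  Variant A, Purchase: 170×92/351 = 44.558
  Variant A, Add-to-cart: 170×165/351 = 79.915
  Variant A, Bounce: 170×94/351 = 45.527
  Variant B, Purchase: 181×92/351 = 47.442
  Variant B, Add-to-cart: 181×165/351 = 85.085
  Variant B, Bounce: 181×94/351 = 48.473
Contributions (O − E)²/E:
  (41 − 44.558)²/44.558 = 0.2841
  (90 − 79.915)²/79.915 = 1.2727
  (39 − 45.527)²/45.527 = 0.9357
  (51 − 47.442)²/47.442 = 0.2668
  (75 − 85.085)²/85.085 = 1.1954
  (55 − 48.473)²/48.473 = 0.8789
χ² = 0.2841 + 1.2727 + 0.9357 + 0.2668 + 1.1954 + 0.8789 = 4.83

4.83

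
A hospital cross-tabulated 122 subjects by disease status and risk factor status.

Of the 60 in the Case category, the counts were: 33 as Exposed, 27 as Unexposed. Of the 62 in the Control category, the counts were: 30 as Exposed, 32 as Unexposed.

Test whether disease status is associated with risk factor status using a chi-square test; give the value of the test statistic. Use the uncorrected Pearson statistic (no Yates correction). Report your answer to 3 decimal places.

Row totals: 60, 62. Column totals: 63, 59. Grand total N = 122.
Expected counts (row total × column total / N):
  Case, Exposed: 60×63/122 = 30.9836
  Case, Unexposed: 60×59/122 = 29.0164
  Control, Exposed: 62×63/122 = 32.0164
  Control, Unexposed: 62×59/122 = 29.9836
Contributions (O − E)²/E:
  (33 − 30.9836)²/30.9836 = 0.1312
  (27 − 29.0164)²/29.0164 = 0.1401
  (30 − 32.0164)²/32.0164 = 0.1270
  (32 − 29.9836)²/29.9836 = 0.1356
χ² = 0.1312 + 0.1401 + 0.1270 + 0.1356 = 0.534

0.534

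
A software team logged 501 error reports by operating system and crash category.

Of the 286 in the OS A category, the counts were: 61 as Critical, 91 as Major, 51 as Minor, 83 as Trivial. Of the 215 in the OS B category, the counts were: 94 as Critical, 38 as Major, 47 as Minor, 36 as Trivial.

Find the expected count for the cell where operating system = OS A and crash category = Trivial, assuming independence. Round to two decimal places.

Row total (OS A) = 286; column total (Trivial) = 119; grand total N = 501.
Expected count = (row total × column total) / N = 286 × 119 / 501 = 67.93.

67.93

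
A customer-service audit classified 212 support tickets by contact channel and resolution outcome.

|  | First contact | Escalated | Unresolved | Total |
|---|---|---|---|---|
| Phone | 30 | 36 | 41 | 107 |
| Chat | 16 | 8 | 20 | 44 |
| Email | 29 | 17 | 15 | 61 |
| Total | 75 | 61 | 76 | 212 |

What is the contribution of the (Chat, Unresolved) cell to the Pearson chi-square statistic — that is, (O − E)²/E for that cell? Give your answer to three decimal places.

Row total (Chat) = 44; column total (Unresolved) = 76; N = 212.
Expected count E = 44 × 76 / 212 = 15.7736.
Contribution = (O − E)²/E = (20 − 15.7736)² / 15.7736 = 1.132.

1.132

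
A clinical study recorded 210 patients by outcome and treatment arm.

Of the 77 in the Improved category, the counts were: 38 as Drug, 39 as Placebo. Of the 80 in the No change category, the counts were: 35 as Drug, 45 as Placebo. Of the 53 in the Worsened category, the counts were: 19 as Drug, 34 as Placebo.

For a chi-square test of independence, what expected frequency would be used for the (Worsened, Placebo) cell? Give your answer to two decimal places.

Row total (Worsened) = 53; column total (Placebo) = 118; grand total N = 210.
Expected count = (row total × column total) / N = 53 × 118 / 210 = 29.78.

29.78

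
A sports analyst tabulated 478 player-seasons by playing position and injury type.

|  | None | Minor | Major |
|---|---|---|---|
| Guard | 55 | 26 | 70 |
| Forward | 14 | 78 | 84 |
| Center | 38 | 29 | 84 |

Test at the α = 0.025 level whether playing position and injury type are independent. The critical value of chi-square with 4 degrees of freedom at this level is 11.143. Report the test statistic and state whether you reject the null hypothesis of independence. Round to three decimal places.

59.075; reject H₀

Row totals: 151, 176, 151. Column totals: 107, 133, 238. Grand total N = 478.
Expected counts (row total × column total / N):
  Guard, None: 151×107/478 = 33.8013
  Guard, Minor: 151×133/478 = 42.0146
  Guard, Major: 151×238/478 = 75.1841
  Forward, None: 176×107/478 = 39.3975
  Forward, Minor: 176×133/478 = 48.9707
  Forward, Major: 176×238/478 = 87.6318
  Center, None: 151×107/478 = 33.8013
  Center, Minor: 151×133/478 = 42.0146
  Center, Major: 151×238/478 = 75.1841
Contributions (O − E)²/E:
  (55 − 33.8013)²/33.8013 = 13.2949
  (26 − 42.0146)²/42.0146 = 6.1042
  (70 − 75.1841)²/75.1841 = 0.3575
  (14 − 39.3975)²/39.3975 = 16.3724
  (78 − 48.9707)²/48.9707 = 17.2083
  (84 − 87.6318)²/87.6318 = 0.1505
  (38 − 33.8013)²/33.8013 = 0.5216
  (29 − 42.0146)²/42.0146 = 4.0315
  (84 − 75.1841)²/75.1841 = 1.0337
χ² = 13.2949 + 6.1042 + 0.3575 + 16.3724 + 17.2083 + 0.1505 + 0.5216 + 4.0315 + 1.0337 = 59.075
df = (3−1)(3−1) = 4. Since 59.075 > 11.143, reject the null hypothesis of independence at α = 0.025.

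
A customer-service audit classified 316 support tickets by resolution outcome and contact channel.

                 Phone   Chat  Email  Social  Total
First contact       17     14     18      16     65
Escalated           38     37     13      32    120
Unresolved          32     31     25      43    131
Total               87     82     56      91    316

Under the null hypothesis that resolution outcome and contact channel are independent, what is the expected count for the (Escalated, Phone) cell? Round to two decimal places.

Row total (Escalated) = 120; column total (Phone) = 87; grand total N = 316.
Expected count = (row total × column total) / N = 120 × 87 / 316 = 33.04.

33.04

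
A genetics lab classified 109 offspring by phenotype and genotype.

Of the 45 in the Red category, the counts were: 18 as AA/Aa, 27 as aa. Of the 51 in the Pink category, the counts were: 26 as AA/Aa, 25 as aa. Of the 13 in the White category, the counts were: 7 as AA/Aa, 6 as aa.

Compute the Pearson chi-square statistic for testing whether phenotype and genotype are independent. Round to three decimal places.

Row totals: 45, 51, 13. Column totals: 51, 58. Grand total N = 109.
Expected counts (row total × column total / N):
  Red, AA/Aa: 45×51/109 = 21.0550
  Red, aa: 45×58/109 = 23.9450
  Pink, AA/Aa: 51×51/109 = 23.8624
  Pink, aa: 51×58/109 = 27.1376
  White, AA/Aa: 13×51/109 = 6.0826
  White, aa: 13×58/109 = 6.9174
Contributions (O − E)²/E:
  (18 − 21.0550)²/21.0550 = 0.4433
  (27 − 23.9450)²/23.9450 = 0.3898
  (26 − 23.8624)²/23.8624 = 0.1915
  (25 − 27.1376)²/27.1376 = 0.1684
  (7 − 6.0826)²/6.0826 = 0.1384
  (6 − 6.9174)²/6.9174 = 0.1217
χ² = 0.4433 + 0.3898 + 0.1915 + 0.1684 + 0.1384 + 0.1217 = 1.453

1.453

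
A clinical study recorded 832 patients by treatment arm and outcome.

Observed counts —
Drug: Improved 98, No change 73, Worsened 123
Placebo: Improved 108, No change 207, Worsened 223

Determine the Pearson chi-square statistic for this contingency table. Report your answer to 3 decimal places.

Row totals: 294, 538. Column totals: 206, 280, 346. Grand total N = 832.
Expected counts (row total × column total / N):
  Drug, Improved: 294×206/832 = 72.7933
  Drug, No change: 294×280/832 = 98.9423
  Drug, Worsened: 294×346/832 = 122.2644
  Placebo, Improved: 538×206/832 = 133.2067
  Placebo, No change: 538×280/832 = 181.0577
  Placebo, Worsened: 538×346/832 = 223.7356
Contributions (O − E)²/E:
  (98 − 72.7933)²/72.7933 = 8.7285
  (73 − 98.9423)²/98.9423 = 6.8020
  (123 − 122.2644)²/122.2644 = 0.0044
  (108 − 133.2067)²/133.2067 = 4.7699
  (207 − 181.0577)²/181.0577 = 3.7171
  (223 − 223.7356)²/223.7356 = 0.0024
χ² = 8.7285 + 6.8020 + 0.0044 + 4.7699 + 3.7171 + 0.0024 = 24.024

24.024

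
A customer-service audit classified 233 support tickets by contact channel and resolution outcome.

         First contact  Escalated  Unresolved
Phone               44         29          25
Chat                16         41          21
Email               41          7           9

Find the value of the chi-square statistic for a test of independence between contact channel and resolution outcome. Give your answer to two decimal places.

Row totals: 98, 78, 57. Column totals: 101, 77, 55. Grand total N = 233.
Expected counts (row total × column total / N):
  Phone, First contact: 98×101/233 = 42.481
  Phone, Escalated: 98×77/233 = 32.386
  Phone, Unresolved: 98×55/233 = 23.133
  Chat, First contact: 78×101/233 = 33.811
  Chat, Escalated: 78×77/233 = 25.777
  Chat, Unresolved: 78×55/233 = 18.412
  Email, First contact: 57×101/233 = 24.708
  Email, Escalated: 57×77/233 = 18.837
  Email, Unresolved: 57×55/233 = 13.455
Contributions (O − E)²/E:
  (44 − 42.481)²/42.481 = 0.0543
  (29 − 32.386)²/32.386 = 0.3540
  (25 − 23.133)²/23.133 = 0.1507
  (16 − 33.811)²/33.811 = 9.3825
  (41 − 25.777)²/25.777 = 8.9902
  (21 − 18.412)²/18.412 = 0.3638
  (41 − 24.708)²/24.708 = 10.7426
  (7 − 18.837)²/18.837 = 7.4383
  (9 − 13.455)²/13.455 = 1.4751
χ² = 0.0543 + 0.3540 + 0.1507 + 9.3825 + 8.9902 + 0.3638 + 10.7426 + 7.4383 + 1.4751 = 38.95

38.95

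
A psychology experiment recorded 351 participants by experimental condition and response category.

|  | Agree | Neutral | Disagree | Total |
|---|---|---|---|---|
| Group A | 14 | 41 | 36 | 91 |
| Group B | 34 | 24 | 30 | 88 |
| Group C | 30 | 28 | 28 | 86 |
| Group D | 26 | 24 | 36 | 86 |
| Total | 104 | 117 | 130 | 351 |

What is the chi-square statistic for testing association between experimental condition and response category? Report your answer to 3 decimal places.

Grand total N = 351.
Expected counts (row total × column total / N):
  Group A, Agree: 91×104/351 = 26.9630
  Group A, Neutral: 91×117/351 = 30.3333
  Group A, Disagree: 91×130/351 = 33.7037
  Group B, Agree: 88×104/351 = 26.0741
  Group B, Neutral: 88×117/351 = 29.3333
  Group B, Disagree: 88×130/351 = 32.5926
  Group C, Agree: 86×104/351 = 25.4815
  Group C, Neutral: 86×117/351 = 28.6667
  Group C, Disagree: 86×130/351 = 31.8519
  Group D, Agree: 86×104/351 = 25.4815
  Group D, Neutral: 86×117/351 = 28.6667
  Group D, Disagree: 86×130/351 = 31.8519
Contributions (O − E)²/E:
  (14 − 26.9630)²/26.9630 = 6.2322
  (41 − 30.3333)²/30.3333 = 3.7509
  (36 − 33.7037)²/33.7037 = 0.1565
  (34 − 26.0741)²/26.0741 = 2.4093
  (24 − 29.3333)²/29.3333 = 0.9697
  (30 − 32.5926)²/32.5926 = 0.2062
  (30 − 25.4815)²/25.4815 = 0.8012
  (28 − 28.6667)²/28.6667 = 0.0155
  (28 − 31.8519)²/31.8519 = 0.4658
  (26 − 25.4815)²/25.4815 = 0.0106
  (24 − 28.6667)²/28.6667 = 0.7597
  (36 − 31.8519)²/31.8519 = 0.5402
χ² = 6.2322 + 3.7509 + 0.1565 + 2.4093 + 0.9697 + 0.2062 + 0.8012 + 0.0155 + 0.4658 + 0.0106 + 0.7597 + 0.5402 = 16.318

16.318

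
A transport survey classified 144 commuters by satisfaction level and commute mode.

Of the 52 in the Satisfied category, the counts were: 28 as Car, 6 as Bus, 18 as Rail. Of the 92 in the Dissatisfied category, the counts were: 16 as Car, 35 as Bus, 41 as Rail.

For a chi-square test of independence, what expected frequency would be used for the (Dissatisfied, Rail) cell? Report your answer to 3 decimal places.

37.694

Row total (Dissatisfied) = 92; column total (Rail) = 59; grand total N = 144.
Expected count = (row total × column total) / N = 92 × 59 / 144 = 37.694.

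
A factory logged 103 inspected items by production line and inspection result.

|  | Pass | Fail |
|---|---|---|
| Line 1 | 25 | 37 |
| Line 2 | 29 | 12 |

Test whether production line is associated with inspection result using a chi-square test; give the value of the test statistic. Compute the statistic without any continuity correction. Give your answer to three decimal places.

9.150

Row totals: 62, 41. Column totals: 54, 49. Grand total N = 103.
Expected counts (row total × column total / N):
  Line 1, Pass: 62×54/103 = 32.5049
  Line 1, Fail: 62×49/103 = 29.4951
  Line 2, Pass: 41×54/103 = 21.4951
  Line 2, Fail: 41×49/103 = 19.5049
Contributions (O − E)²/E:
  (25 − 32.5049)²/32.5049 = 1.7328
  (37 − 29.4951)²/29.4951 = 1.9096
  (29 − 21.4951)²/21.4951 = 2.6203
  (12 − 19.5049)²/19.5049 = 2.8877
χ² = 1.7328 + 1.9096 + 2.6203 + 2.8877 = 9.150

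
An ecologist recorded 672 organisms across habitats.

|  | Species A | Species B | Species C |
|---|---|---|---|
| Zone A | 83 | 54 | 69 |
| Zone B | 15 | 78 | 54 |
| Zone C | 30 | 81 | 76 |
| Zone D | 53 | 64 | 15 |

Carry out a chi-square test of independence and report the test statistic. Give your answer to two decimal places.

87.07

Row totals: 206, 147, 187, 132. Column totals: 181, 277, 214. Grand total N = 672.
Expected counts (row total × column total / N):
  Zone A, Species A: 206×181/672 = 55.485
  Zone A, Species B: 206×277/672 = 84.914
  Zone A, Species C: 206×214/672 = 65.601
  Zone B, Species A: 147×181/672 = 39.594
  Zone B, Species B: 147×277/672 = 60.594
  Zone B, Species C: 147×214/672 = 46.812
  Zone C, Species A: 187×181/672 = 50.368
  Zone C, Species B: 187×277/672 = 77.082
  Zone C, Species C: 187×214/672 = 59.551
  Zone D, Species A: 132×181/672 = 35.554
  Zone D, Species B: 132×277/672 = 54.411
  Zone D, Species C: 132×214/672 = 42.036
Contributions (O − E)²/E:
  (83 − 55.485)²/55.485 = 13.6447
  (54 − 84.914)²/84.914 = 11.2546
  (69 − 65.601)²/65.601 = 0.1761
  (15 − 39.594)²/39.594 = 15.2767
  (78 − 60.594)²/60.594 = 5.0000
  (54 − 46.812)²/46.812 = 1.1037
  (30 − 50.368)²/50.368 = 8.2365
  (81 − 77.082)²/77.082 = 0.1991
  (76 − 59.551)²/59.551 = 4.5435
  (53 − 35.554)²/35.554 = 8.5606
  (64 − 54.411)²/54.411 = 1.6899
  (15 − 42.036)²/42.036 = 17.3886
χ² = 13.6447 + 11.2546 + 0.1761 + 15.2767 + 5.0000 + 1.1037 + 8.2365 + 0.1991 + 4.5435 + 8.5606 + 1.6899 + 17.3886 = 87.07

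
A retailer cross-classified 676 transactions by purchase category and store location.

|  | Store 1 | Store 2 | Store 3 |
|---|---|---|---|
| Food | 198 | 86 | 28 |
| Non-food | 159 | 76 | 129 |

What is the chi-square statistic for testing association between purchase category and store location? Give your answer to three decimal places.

Row totals: 312, 364. Column totals: 357, 162, 157. Grand total N = 676.
Expected counts (row total × column total / N):
  Food, Store 1: 312×357/676 = 164.7692
  Food, Store 2: 312×162/676 = 74.7692
  Food, Store 3: 312×157/676 = 72.4615
  Non-food, Store 1: 364×357/676 = 192.2308
  Non-food, Store 2: 364×162/676 = 87.2308
  Non-food, Store 3: 364×157/676 = 84.5385
Contributions (O − E)²/E:
  (198 − 164.7692)²/164.7692 = 6.7020
  (86 − 74.7692)²/74.7692 = 1.6869
  (28 − 72.4615)²/72.4615 = 27.2810
  (159 − 192.2308)²/192.2308 = 5.7446
  (76 − 87.2308)²/87.2308 = 1.4459
  (129 − 84.5385)²/84.5385 = 23.3837
χ² = 6.7020 + 1.6869 + 27.2810 + 5.7446 + 1.4459 + 23.3837 = 66.244

66.244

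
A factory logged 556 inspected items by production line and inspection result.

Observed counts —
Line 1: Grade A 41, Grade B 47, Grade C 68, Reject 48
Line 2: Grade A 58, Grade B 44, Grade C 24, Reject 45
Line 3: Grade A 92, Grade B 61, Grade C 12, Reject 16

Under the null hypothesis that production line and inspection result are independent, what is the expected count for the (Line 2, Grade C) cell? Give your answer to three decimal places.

Row total (Line 2) = 171; column total (Grade C) = 104; grand total N = 556.
Expected count = (row total × column total) / N = 171 × 104 / 556 = 31.986.

31.986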